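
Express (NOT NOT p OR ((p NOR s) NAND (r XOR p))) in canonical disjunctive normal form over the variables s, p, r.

(NOT s AND NOT p AND NOT r) OR (NOT s AND p AND NOT r) OR (NOT s AND p AND r) OR (s AND NOT p AND NOT r) OR (s AND NOT p AND r) OR (s AND p AND NOT r) OR (s AND p AND r)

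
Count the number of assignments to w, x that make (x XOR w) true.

Satisfying assignments: (0,1), (1,0)
Count: 2 out of 4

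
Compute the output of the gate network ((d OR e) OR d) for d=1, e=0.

Substituting: ((1 OR 0) OR 1)
= 1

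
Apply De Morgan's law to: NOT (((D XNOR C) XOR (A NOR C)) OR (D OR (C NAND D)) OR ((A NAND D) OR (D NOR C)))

NOT ((D XNOR C) XOR (A NOR C)) AND NOT (D OR (C NAND D)) AND NOT ((A NAND D) OR (D NOR C))
De Morgan's: NOT(OR of terms) = AND of negations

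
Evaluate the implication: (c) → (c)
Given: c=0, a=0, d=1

Antecedent (c) = 0; consequent (c) = 0.
0 → 0 = 1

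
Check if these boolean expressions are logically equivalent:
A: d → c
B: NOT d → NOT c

No, Inverse is not equivalent to original (counterexample: c=0, b=0, d=1)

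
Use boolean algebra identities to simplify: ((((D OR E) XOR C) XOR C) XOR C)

By XOR self-cancellation ((E XOR v) XOR v = E):
= ((D OR E) XOR C)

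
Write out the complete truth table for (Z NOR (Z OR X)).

X | Z | Output
--------------
0 | 0 | 1
0 | 1 | 0
1 | 0 | 0
1 | 1 | 0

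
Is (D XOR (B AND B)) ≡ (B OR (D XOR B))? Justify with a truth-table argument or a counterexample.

No. Counterexample: with B=1, D=1, Expression 1 = 0 but Expression 2 = 1.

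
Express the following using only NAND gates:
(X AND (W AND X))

((X NAND ((W NAND X) NAND (W NAND X))) NAND (X NAND ((W NAND X) NAND (W NAND X))))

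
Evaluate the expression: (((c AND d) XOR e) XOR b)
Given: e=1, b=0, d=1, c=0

Substituting: (((0 AND 1) XOR 1) XOR 0)
= 1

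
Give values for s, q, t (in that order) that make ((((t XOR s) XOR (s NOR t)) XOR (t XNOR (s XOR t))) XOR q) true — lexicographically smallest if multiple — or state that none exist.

s=0, q=1, t=0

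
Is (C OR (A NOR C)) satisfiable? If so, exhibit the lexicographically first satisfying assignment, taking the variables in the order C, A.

C=0, A=0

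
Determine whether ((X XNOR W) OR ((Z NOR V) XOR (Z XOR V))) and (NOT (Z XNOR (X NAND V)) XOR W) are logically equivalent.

No. Counterexample: with Z=0, V=0, X=0, W=1, Expression 1 = 1 but Expression 2 = 0.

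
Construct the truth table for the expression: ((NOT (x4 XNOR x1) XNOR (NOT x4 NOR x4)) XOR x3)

x3 | x1 | x4 | Output
---------------------
0 | 0 | 0 | 1
0 | 0 | 1 | 0
0 | 1 | 0 | 0
0 | 1 | 1 | 1
1 | 0 | 0 | 0
1 | 0 | 1 | 1
1 | 1 | 0 | 1
1 | 1 | 1 | 0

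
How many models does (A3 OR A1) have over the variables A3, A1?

Satisfying assignments: (0,1), (1,0), (1,1)
Count: 3 out of 4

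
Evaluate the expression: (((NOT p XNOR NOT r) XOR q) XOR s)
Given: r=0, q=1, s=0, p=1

Substituting: (((NOT 1 XNOR NOT 0) XOR 1) XOR 0)
= 1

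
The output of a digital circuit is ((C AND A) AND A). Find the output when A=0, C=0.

Substituting: ((0 AND 0) AND 0)
= 0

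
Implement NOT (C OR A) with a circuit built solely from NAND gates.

(((C NAND C) NAND (A NAND A)) NAND ((C NAND C) NAND (A NAND A)))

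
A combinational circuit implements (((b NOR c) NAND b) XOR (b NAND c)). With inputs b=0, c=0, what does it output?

Substituting: (((0 NOR 0) NAND 0) XOR (0 NAND 0))
= 0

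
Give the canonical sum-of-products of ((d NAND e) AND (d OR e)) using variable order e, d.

Σm(1, 2) = (NOT e AND d) OR (e AND NOT d)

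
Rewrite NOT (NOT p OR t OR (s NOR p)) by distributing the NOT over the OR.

p AND NOT t AND NOT (s NOR p)
De Morgan's: NOT(OR of terms) = AND of negations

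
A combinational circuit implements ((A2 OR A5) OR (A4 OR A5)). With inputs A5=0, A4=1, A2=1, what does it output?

Substituting: ((1 OR 0) OR (1 OR 0))
= 1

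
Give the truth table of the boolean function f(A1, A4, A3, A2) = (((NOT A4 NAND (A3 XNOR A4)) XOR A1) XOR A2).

A1 | A4 | A3 | A2 | Output
--------------------------
0 | 0 | 0 | 0 | 0
0 | 0 | 0 | 1 | 1
0 | 0 | 1 | 0 | 1
0 | 0 | 1 | 1 | 0
0 | 1 | 0 | 0 | 1
0 | 1 | 0 | 1 | 0
0 | 1 | 1 | 0 | 1
0 | 1 | 1 | 1 | 0
1 | 0 | 0 | 0 | 1
1 | 0 | 0 | 1 | 0
1 | 0 | 1 | 0 | 0
1 | 0 | 1 | 1 | 1
1 | 1 | 0 | 0 | 0
1 | 1 | 0 | 1 | 1
1 | 1 | 1 | 0 | 0
1 | 1 | 1 | 1 | 1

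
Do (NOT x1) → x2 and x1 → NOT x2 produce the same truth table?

No, Inverse is not equivalent to original (counterexample: x1=0, x2=0)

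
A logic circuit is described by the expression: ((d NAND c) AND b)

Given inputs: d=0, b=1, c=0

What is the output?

Substituting: ((0 NAND 0) AND 1)
= 1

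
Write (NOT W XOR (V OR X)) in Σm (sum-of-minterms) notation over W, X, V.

Σm(0, 5, 6, 7) = (NOT W AND NOT X AND NOT V) OR (W AND NOT X AND V) OR (W AND X AND NOT V) OR (W AND X AND V)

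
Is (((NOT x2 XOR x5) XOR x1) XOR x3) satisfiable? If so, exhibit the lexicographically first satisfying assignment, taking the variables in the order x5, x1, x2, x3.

x5=0, x1=0, x2=0, x3=0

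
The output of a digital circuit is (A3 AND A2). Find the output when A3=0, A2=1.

Substituting: (0 AND 1)
= 0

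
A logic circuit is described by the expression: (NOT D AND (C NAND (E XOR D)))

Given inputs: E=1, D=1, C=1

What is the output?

Substituting: (NOT 1 AND (1 NAND (1 XOR 1)))
= 0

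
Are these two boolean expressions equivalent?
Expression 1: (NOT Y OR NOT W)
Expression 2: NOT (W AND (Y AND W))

Yes, they are equivalent — the two output columns agree on all 4 assignments:
Y | W | Expression 1 | Expression 2
-----------------------------------
0 | 0 | 1 | 1
0 | 1 | 1 | 1
1 | 0 | 1 | 1
1 | 1 | 0 | 0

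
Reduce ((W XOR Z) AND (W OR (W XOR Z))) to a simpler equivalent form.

By absorption (E AND (E OR v) = E):
= (W XOR Z)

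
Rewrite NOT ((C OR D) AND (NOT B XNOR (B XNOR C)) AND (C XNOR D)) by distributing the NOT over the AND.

NOT (C OR D) OR NOT (NOT B XNOR (B XNOR C)) OR NOT (C XNOR D)
De Morgan's: NOT(AND of terms) = OR of negations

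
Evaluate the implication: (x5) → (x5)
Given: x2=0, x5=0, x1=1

Antecedent (x5) = 0; consequent (x5) = 0.
0 → 0 = 1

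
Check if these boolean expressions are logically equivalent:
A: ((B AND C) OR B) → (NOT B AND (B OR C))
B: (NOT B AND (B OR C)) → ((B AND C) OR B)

No, Converse is not equivalent to original (counterexample: C=0, B=1)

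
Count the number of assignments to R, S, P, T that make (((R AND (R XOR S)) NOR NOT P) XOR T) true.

Satisfying assignments: (0,0,0,1), (0,0,1,0), (0,1,0,1), (0,1,1,0), (1,0,0,1), (1,0,1,1), (1,1,0,1), (1,1,1,0)
Count: 8 out of 16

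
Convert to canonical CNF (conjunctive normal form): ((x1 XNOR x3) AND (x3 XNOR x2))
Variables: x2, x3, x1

(x2 OR x3 OR NOT x1) AND (x2 OR NOT x3 OR x1) AND (x2 OR NOT x3 OR NOT x1) AND (NOT x2 OR x3 OR x1) AND (NOT x2 OR x3 OR NOT x1) AND (NOT x2 OR NOT x3 OR x1)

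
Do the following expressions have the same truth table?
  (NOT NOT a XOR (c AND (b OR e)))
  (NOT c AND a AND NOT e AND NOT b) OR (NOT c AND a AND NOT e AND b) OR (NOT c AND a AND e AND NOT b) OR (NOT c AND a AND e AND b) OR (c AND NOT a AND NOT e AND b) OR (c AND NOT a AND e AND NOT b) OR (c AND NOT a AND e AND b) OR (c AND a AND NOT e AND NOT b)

Yes, they are equivalent — the two output columns agree on all 16 assignments:
c | a | e | b | Expression 1 | Expression 2
-------------------------------------------
0 | 0 | 0 | 0 | 0 | 0
0 | 0 | 0 | 1 | 0 | 0
0 | 0 | 1 | 0 | 0 | 0
0 | 0 | 1 | 1 | 0 | 0
0 | 1 | 0 | 0 | 1 | 1
0 | 1 | 0 | 1 | 1 | 1
0 | 1 | 1 | 0 | 1 | 1
0 | 1 | 1 | 1 | 1 | 1
1 | 0 | 0 | 0 | 0 | 0
1 | 0 | 0 | 1 | 1 | 1
1 | 0 | 1 | 0 | 1 | 1
1 | 0 | 1 | 1 | 1 | 1
1 | 1 | 0 | 0 | 1 | 1
1 | 1 | 0 | 1 | 0 | 0
1 | 1 | 1 | 0 | 0 | 0
1 | 1 | 1 | 1 | 0 | 0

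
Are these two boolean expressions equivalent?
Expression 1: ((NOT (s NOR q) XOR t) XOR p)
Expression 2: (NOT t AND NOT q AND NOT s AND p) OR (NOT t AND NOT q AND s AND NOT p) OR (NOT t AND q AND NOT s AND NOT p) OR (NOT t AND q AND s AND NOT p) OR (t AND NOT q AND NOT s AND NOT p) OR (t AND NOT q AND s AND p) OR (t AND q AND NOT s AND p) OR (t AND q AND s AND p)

Yes, they are equivalent — the two output columns agree on all 16 assignments:
t | q | s | p | Expression 1 | Expression 2
-------------------------------------------
0 | 0 | 0 | 0 | 0 | 0
0 | 0 | 0 | 1 | 1 | 1
0 | 0 | 1 | 0 | 1 | 1
0 | 0 | 1 | 1 | 0 | 0
0 | 1 | 0 | 0 | 1 | 1
0 | 1 | 0 | 1 | 0 | 0
0 | 1 | 1 | 0 | 1 | 1
0 | 1 | 1 | 1 | 0 | 0
1 | 0 | 0 | 0 | 1 | 1
1 | 0 | 0 | 1 | 0 | 0
1 | 0 | 1 | 0 | 0 | 0
1 | 0 | 1 | 1 | 1 | 1
1 | 1 | 0 | 0 | 0 | 0
1 | 1 | 0 | 1 | 1 | 1
1 | 1 | 1 | 0 | 0 | 0
1 | 1 | 1 | 1 | 1 | 1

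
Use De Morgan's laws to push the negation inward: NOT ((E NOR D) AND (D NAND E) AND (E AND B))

NOT (E NOR D) OR NOT (D NAND E) OR NOT (E AND B)
De Morgan's: NOT(AND of terms) = OR of negations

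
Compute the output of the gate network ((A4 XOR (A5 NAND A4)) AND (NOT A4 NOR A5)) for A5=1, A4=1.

Substituting: ((1 XOR (1 NAND 1)) AND (NOT 1 NOR 1))
= 0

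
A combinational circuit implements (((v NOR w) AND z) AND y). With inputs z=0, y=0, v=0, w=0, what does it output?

Substituting: (((0 NOR 0) AND 0) AND 0)
= 0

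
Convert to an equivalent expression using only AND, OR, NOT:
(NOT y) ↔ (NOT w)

((NOT y) AND (NOT w)) OR (y AND w)
(Biconditional = both true or both false)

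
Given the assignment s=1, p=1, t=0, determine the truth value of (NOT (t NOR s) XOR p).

Substituting: (NOT (0 NOR 1) XOR 1)
= 0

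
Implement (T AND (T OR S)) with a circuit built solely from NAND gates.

((T NAND ((T NAND T) NAND (S NAND S))) NAND (T NAND ((T NAND T) NAND (S NAND S))))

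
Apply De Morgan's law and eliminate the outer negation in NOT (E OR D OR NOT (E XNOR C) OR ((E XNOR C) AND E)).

NOT E AND NOT D AND (E XNOR C) AND NOT ((E XNOR C) AND E)
De Morgan's: NOT(OR of terms) = AND of negations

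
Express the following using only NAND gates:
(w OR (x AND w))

((w NAND w) NAND (((x NAND w) NAND (x NAND w)) NAND ((x NAND w) NAND (x NAND w))))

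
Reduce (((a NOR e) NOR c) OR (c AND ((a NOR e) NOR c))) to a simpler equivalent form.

By absorption (E OR (E AND v) = E):
= ((a NOR e) NOR c)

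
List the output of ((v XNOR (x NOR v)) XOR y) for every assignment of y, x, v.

y | x | v | Output
------------------
0 | 0 | 0 | 0
0 | 0 | 1 | 0
0 | 1 | 0 | 1
0 | 1 | 1 | 0
1 | 0 | 0 | 1
1 | 0 | 1 | 1
1 | 1 | 0 | 0
1 | 1 | 1 | 1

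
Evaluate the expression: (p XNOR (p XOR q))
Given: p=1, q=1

Substituting: (1 XNOR (1 XOR 1))
= 0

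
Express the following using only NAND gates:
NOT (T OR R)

(((T NAND T) NAND (R NAND R)) NAND ((T NAND T) NAND (R NAND R)))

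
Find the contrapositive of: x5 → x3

Contrapositive: NOT x3 → NOT x5
Note: A statement and its contrapositive are logically equivalent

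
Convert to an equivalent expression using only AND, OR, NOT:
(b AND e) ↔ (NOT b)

((b AND e) AND (NOT b)) OR (NOT (b AND e) AND b)
(Biconditional = both true or both false)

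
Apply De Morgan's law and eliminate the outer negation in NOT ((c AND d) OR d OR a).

NOT (c AND d) AND NOT d AND NOT a
De Morgan's: NOT(OR of terms) = AND of negations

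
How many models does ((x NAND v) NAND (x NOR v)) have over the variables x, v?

Satisfying assignments: (0,1), (1,0), (1,1)
Count: 3 out of 4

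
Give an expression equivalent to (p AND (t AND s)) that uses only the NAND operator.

((p NAND ((t NAND s) NAND (t NAND s))) NAND (p NAND ((t NAND s) NAND (t NAND s))))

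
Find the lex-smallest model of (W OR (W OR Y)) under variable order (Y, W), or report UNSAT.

Y=0, W=1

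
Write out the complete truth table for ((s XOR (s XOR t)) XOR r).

r | t | s | Output
------------------
0 | 0 | 0 | 0
0 | 0 | 1 | 0
0 | 1 | 0 | 1
0 | 1 | 1 | 1
1 | 0 | 0 | 1
1 | 0 | 1 | 1
1 | 1 | 0 | 0
1 | 1 | 1 | 0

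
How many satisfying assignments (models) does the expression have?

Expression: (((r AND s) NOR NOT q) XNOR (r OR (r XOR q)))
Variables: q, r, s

Satisfying assignments: (0,0,0), (0,0,1), (1,0,0), (1,0,1), (1,1,0)
Count: 5 out of 8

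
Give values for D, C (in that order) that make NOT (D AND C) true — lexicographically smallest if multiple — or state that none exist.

D=0, C=0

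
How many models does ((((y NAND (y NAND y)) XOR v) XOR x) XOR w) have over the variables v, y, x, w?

Satisfying assignments: (0,0,0,0), (0,0,1,1), (0,1,0,0), (0,1,1,1), (1,0,0,1), (1,0,1,0), (1,1,0,1), (1,1,1,0)
Count: 8 out of 16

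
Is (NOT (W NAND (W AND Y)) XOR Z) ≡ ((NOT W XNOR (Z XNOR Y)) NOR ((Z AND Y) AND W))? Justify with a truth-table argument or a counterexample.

No. Counterexample: with W=0, Y=1, Z=0, Expression 1 = 0 but Expression 2 = 1.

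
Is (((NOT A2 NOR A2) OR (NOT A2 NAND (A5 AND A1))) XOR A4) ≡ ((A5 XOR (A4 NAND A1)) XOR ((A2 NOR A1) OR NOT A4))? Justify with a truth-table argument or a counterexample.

No. Counterexample: with A4=0, A1=0, A2=0, A5=0, Expression 1 = 1 but Expression 2 = 0.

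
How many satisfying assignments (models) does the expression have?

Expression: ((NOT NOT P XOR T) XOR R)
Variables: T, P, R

Satisfying assignments: (0,0,1), (0,1,0), (1,0,0), (1,1,1)
Count: 4 out of 8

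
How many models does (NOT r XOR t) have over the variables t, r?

Satisfying assignments: (0,0), (1,1)
Count: 2 out of 4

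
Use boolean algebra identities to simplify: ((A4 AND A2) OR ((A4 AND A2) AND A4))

By absorption (E OR (E AND v) = E):
= (A4 AND A2)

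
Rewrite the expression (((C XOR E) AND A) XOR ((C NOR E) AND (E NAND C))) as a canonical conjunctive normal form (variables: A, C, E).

(A OR C OR NOT E) AND (A OR NOT C OR E) AND (A OR NOT C OR NOT E) AND (NOT A OR NOT C OR NOT E)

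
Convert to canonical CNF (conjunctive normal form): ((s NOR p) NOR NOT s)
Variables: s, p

(s OR p) AND (s OR NOT p)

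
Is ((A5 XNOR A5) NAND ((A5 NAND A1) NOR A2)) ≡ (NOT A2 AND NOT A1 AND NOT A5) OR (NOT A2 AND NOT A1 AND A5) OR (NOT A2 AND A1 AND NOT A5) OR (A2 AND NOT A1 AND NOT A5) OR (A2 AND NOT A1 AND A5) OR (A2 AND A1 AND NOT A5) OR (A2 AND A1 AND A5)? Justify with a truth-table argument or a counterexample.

Yes, they are equivalent — the two output columns agree on all 8 assignments:
A2 | A1 | A5 | Expression 1 | Expression 2
------------------------------------------
0 | 0 | 0 | 1 | 1
0 | 0 | 1 | 1 | 1
0 | 1 | 0 | 1 | 1
0 | 1 | 1 | 0 | 0
1 | 0 | 0 | 1 | 1
1 | 0 | 1 | 1 | 1
1 | 1 | 0 | 1 | 1
1 | 1 | 1 | 1 | 1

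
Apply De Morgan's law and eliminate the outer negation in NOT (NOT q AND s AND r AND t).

q OR NOT s OR NOT r OR NOT t
De Morgan's: NOT(AND of terms) = OR of negations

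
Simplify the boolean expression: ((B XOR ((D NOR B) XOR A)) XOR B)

By XOR self-cancellation ((E XOR v) XOR v = E):
= ((D NOR B) XOR A)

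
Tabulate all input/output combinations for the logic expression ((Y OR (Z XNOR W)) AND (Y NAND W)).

Z | Y | W | Output
------------------
0 | 0 | 0 | 1
0 | 0 | 1 | 0
0 | 1 | 0 | 1
0 | 1 | 1 | 0
1 | 0 | 0 | 0
1 | 0 | 1 | 1
1 | 1 | 0 | 1
1 | 1 | 1 | 0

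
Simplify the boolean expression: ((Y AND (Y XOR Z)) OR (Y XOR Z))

By absorption (E OR (E AND v) = E):
= (Y XOR Z)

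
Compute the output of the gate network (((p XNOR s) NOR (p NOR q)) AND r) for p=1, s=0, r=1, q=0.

Substituting: (((1 XNOR 0) NOR (1 NOR 0)) AND 1)
= 1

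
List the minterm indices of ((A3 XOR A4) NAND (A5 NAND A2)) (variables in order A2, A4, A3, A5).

Σm(0, 1, 6, 7, 8, 9, 11, 13, 14, 15) = (NOT A2 AND NOT A4 AND NOT A3 AND NOT A5) OR (NOT A2 AND NOT A4 AND NOT A3 AND A5) OR (NOT A2 AND A4 AND A3 AND NOT A5) OR (NOT A2 AND A4 AND A3 AND A5) OR (A2 AND NOT A4 AND NOT A3 AND NOT A5) OR (A2 AND NOT A4 AND NOT A3 AND A5) OR (A2 AND NOT A4 AND A3 AND A5) OR (A2 AND A4 AND NOT A3 AND A5) OR (A2 AND A4 AND A3 AND NOT A5) OR (A2 AND A4 AND A3 AND A5)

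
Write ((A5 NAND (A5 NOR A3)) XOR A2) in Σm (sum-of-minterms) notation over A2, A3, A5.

Σm(0, 1, 2, 3) = (NOT A2 AND NOT A3 AND NOT A5) OR (NOT A2 AND NOT A3 AND A5) OR (NOT A2 AND A3 AND NOT A5) OR (NOT A2 AND A3 AND A5)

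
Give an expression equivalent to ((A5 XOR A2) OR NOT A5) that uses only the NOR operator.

((((((A5 NOR A2) NOR (A5 NOR A2)) NOR ((A5 NOR A2) NOR (A5 NOR A2))) NOR ((((A5 NOR A5) NOR (A2 NOR A2)) NOR ((A5 NOR A5) NOR (A2 NOR A2))) NOR (((A5 NOR A5) NOR (A2 NOR A2)) NOR ((A5 NOR A5) NOR (A2 NOR A2))))) NOR (A5 NOR A5)) NOR (((((A5 NOR A2) NOR (A5 NOR A2)) NOR ((A5 NOR A2) NOR (A5 NOR A2))) NOR ((((A5 NOR A5) NOR (A2 NOR A2)) NOR ((A5 NOR A5) NOR (A2 NOR A2))) NOR (((A5 NOR A5) NOR (A2 NOR A2)) NOR ((A5 NOR A5) NOR (A2 NOR A2))))) NOR (A5 NOR A5)))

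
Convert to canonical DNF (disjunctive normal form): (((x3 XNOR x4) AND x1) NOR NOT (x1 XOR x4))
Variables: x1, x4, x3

(NOT x1 AND x4 AND NOT x3) OR (NOT x1 AND x4 AND x3) OR (x1 AND NOT x4 AND x3)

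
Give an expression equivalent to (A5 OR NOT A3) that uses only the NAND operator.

((A5 NAND A5) NAND ((A3 NAND A3) NAND (A3 NAND A3)))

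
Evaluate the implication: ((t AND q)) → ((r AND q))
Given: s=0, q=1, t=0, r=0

Antecedent ((t AND q)) = 0; consequent ((r AND q)) = 0.
0 → 0 = 1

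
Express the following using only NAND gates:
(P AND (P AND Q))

((P NAND ((P NAND Q) NAND (P NAND Q))) NAND (P NAND ((P NAND Q) NAND (P NAND Q))))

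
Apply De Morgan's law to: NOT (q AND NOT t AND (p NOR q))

NOT q OR t OR NOT (p NOR q)
De Morgan's: NOT(AND of terms) = OR of negations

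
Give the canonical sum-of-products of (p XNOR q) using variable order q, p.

Σm(0, 3) = (NOT q AND NOT p) OR (q AND p)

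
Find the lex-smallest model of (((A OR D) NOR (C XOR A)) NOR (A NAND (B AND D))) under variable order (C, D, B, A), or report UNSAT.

C=0, D=1, B=1, A=1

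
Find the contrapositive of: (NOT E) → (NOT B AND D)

Contrapositive: NOT (NOT B AND D) → E
Note: A statement and its contrapositive are logically equivalent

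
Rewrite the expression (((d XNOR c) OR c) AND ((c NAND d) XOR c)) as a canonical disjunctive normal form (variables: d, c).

(NOT d AND NOT c) OR (d AND c)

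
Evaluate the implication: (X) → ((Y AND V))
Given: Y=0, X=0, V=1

Antecedent (X) = 0; consequent ((Y AND V)) = 0.
0 → 0 = 1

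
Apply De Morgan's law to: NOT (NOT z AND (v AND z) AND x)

z OR NOT (v AND z) OR NOT x
De Morgan's: NOT(AND of terms) = OR of negations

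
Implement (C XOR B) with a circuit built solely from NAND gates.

((C NAND (C NAND B)) NAND (B NAND (C NAND B)))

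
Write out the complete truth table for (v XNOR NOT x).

x | v | Output
--------------
0 | 0 | 0
0 | 1 | 1
1 | 0 | 1
1 | 1 | 0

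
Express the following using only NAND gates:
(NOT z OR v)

(((z NAND z) NAND (z NAND z)) NAND (v NAND v))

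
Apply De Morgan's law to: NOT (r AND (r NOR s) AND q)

NOT r OR NOT (r NOR s) OR NOT q
De Morgan's: NOT(AND of terms) = OR of negations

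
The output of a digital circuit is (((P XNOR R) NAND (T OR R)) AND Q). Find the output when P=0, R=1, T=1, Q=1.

Substituting: (((0 XNOR 1) NAND (1 OR 1)) AND 1)
= 1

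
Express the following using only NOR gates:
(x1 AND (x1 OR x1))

((x1 NOR x1) NOR (((x1 NOR x1) NOR (x1 NOR x1)) NOR ((x1 NOR x1) NOR (x1 NOR x1))))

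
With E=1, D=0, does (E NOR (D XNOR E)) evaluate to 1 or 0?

Substituting: (1 NOR (0 XNOR 1))
= 0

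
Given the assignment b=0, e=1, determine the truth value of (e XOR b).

Substituting: (1 XOR 0)
= 1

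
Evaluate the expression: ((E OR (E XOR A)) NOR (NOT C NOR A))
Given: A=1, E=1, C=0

Substituting: ((1 OR (1 XOR 1)) NOR (NOT 0 NOR 1))
= 0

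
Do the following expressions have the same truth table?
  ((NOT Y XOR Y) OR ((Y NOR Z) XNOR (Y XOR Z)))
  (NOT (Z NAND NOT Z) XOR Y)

No. Counterexample: with Y=0, Z=0, Expression 1 = 1 but Expression 2 = 0.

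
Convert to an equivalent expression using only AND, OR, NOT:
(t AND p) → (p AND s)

NOT (t AND p) OR (p AND s)
(Implication elimination: A → B = NOT A OR B)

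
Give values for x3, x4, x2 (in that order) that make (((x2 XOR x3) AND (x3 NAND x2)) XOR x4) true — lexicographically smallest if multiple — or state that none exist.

x3=0, x4=0, x2=1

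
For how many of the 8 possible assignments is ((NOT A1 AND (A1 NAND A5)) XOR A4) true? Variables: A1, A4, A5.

Satisfying assignments: (0,0,0), (0,0,1), (1,1,0), (1,1,1)
Count: 4 out of 8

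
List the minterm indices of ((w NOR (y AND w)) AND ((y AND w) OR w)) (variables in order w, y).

Σm() = FALSE (no minterms)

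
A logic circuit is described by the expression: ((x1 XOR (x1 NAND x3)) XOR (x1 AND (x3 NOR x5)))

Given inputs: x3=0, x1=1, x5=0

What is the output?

Substituting: ((1 XOR (1 NAND 0)) XOR (1 AND (0 NOR 0)))
= 1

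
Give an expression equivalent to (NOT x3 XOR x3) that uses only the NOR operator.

(((((x3 NOR x3) NOR x3) NOR ((x3 NOR x3) NOR x3)) NOR (((x3 NOR x3) NOR x3) NOR ((x3 NOR x3) NOR x3))) NOR (((((x3 NOR x3) NOR (x3 NOR x3)) NOR (x3 NOR x3)) NOR (((x3 NOR x3) NOR (x3 NOR x3)) NOR (x3 NOR x3))) NOR ((((x3 NOR x3) NOR (x3 NOR x3)) NOR (x3 NOR x3)) NOR (((x3 NOR x3) NOR (x3 NOR x3)) NOR (x3 NOR x3)))))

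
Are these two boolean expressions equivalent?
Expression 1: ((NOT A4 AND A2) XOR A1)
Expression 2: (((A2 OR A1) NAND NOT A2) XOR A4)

No. Counterexample: with A4=0, A1=0, A2=0, Expression 1 = 0 but Expression 2 = 1.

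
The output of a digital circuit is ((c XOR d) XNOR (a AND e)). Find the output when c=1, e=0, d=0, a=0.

Substituting: ((1 XOR 0) XNOR (0 AND 0))
= 0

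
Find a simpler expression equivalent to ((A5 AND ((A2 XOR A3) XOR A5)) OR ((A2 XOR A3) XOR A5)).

By absorption (E OR (E AND v) = E):
= ((A2 XOR A3) XOR A5)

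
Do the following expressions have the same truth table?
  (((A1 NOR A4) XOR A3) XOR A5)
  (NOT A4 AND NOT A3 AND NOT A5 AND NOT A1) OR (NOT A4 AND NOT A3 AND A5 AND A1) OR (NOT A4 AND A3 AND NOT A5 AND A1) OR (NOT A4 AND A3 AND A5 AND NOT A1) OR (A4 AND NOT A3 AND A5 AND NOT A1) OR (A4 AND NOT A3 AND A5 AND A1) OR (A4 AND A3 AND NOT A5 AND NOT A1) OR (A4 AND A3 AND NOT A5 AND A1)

Yes, they are equivalent — the two output columns agree on all 16 assignments:
A4 | A3 | A5 | A1 | Expression 1 | Expression 2
-----------------------------------------------
0 | 0 | 0 | 0 | 1 | 1
0 | 0 | 0 | 1 | 0 | 0
0 | 0 | 1 | 0 | 0 | 0
0 | 0 | 1 | 1 | 1 | 1
0 | 1 | 0 | 0 | 0 | 0
0 | 1 | 0 | 1 | 1 | 1
0 | 1 | 1 | 0 | 1 | 1
0 | 1 | 1 | 1 | 0 | 0
1 | 0 | 0 | 0 | 0 | 0
1 | 0 | 0 | 1 | 0 | 0
1 | 0 | 1 | 0 | 1 | 1
1 | 0 | 1 | 1 | 1 | 1
1 | 1 | 0 | 0 | 1 | 1
1 | 1 | 0 | 1 | 1 | 1
1 | 1 | 1 | 0 | 0 | 0
1 | 1 | 1 | 1 | 0 | 0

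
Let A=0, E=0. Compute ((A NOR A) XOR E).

Substituting: ((0 NOR 0) XOR 0)
= 1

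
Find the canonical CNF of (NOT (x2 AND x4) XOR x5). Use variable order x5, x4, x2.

(x5 OR NOT x4 OR NOT x2) AND (NOT x5 OR x4 OR x2) AND (NOT x5 OR x4 OR NOT x2) AND (NOT x5 OR NOT x4 OR x2)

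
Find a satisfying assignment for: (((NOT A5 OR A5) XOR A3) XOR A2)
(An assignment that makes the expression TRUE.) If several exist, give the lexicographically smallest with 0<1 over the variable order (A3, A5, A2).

A3=0, A5=0, A2=0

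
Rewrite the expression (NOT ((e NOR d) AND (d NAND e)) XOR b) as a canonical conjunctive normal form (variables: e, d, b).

(e OR d OR b) AND (e OR NOT d OR NOT b) AND (NOT e OR d OR NOT b) AND (NOT e OR NOT d OR NOT b)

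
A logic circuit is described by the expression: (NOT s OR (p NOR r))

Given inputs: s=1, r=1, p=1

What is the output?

Substituting: (NOT 1 OR (1 NOR 1))
= 0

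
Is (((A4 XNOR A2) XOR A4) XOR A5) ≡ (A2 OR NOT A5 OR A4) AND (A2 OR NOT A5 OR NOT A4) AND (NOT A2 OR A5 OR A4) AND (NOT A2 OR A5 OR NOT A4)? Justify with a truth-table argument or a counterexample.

Yes, they are equivalent — the two output columns agree on all 8 assignments:
A2 | A5 | A4 | Expression 1 | Expression 2
------------------------------------------
0 | 0 | 0 | 1 | 1
0 | 0 | 1 | 1 | 1
0 | 1 | 0 | 0 | 0
0 | 1 | 1 | 0 | 0
1 | 0 | 0 | 0 | 0
1 | 0 | 1 | 0 | 0
1 | 1 | 0 | 1 | 1
1 | 1 | 1 | 1 | 1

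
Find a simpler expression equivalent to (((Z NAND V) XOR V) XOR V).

By XOR self-cancellation ((E XOR v) XOR v = E):
= (Z NAND V)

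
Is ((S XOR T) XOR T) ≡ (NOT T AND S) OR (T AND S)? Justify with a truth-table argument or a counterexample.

Yes, they are equivalent — the two output columns agree on all 4 assignments:
T | S | Expression 1 | Expression 2
-----------------------------------
0 | 0 | 0 | 0
0 | 1 | 1 | 1
1 | 0 | 0 | 0
1 | 1 | 1 | 1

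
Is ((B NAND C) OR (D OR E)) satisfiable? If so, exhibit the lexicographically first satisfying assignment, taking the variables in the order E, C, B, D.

E=0, C=0, B=0, D=0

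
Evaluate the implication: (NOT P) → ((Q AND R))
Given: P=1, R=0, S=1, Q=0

Antecedent (NOT P) = 0; consequent ((Q AND R)) = 0.
0 → 0 = 1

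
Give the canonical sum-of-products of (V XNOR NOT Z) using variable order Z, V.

Σm(1, 2) = (NOT Z AND V) OR (Z AND NOT V)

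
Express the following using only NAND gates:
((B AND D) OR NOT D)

((((B NAND D) NAND (B NAND D)) NAND ((B NAND D) NAND (B NAND D))) NAND ((D NAND D) NAND (D NAND D)))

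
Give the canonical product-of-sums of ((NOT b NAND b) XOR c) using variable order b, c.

ΠM(1, 3) = (b OR NOT c) AND (NOT b OR NOT c)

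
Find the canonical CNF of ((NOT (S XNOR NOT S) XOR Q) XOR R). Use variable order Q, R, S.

(Q OR NOT R OR S) AND (Q OR NOT R OR NOT S) AND (NOT Q OR R OR S) AND (NOT Q OR R OR NOT S)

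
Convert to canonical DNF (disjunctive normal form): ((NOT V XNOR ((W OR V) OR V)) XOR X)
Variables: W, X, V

(NOT W AND X AND NOT V) OR (NOT W AND X AND V) OR (W AND NOT X AND NOT V) OR (W AND X AND V)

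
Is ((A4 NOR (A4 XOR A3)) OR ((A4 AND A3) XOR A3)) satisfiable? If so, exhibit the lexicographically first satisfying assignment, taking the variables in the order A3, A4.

A3=0, A4=0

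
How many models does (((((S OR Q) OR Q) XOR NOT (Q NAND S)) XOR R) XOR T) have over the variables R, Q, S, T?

Satisfying assignments: (0,0,0,1), (0,0,1,0), (0,1,0,0), (0,1,1,1), (1,0,0,0), (1,0,1,1), (1,1,0,1), (1,1,1,0)
Count: 8 out of 16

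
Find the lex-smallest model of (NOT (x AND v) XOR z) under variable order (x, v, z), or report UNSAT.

x=0, v=0, z=0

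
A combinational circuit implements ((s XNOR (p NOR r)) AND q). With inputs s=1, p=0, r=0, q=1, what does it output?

Substituting: ((1 XNOR (0 NOR 0)) AND 1)
= 1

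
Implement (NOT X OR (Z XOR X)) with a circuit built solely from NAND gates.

(((X NAND X) NAND (X NAND X)) NAND (((Z NAND (Z NAND X)) NAND (X NAND (Z NAND X))) NAND ((Z NAND (Z NAND X)) NAND (X NAND (Z NAND X)))))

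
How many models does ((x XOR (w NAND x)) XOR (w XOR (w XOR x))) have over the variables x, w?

Satisfying assignments: (0,0), (0,1), (1,0)
Count: 3 out of 4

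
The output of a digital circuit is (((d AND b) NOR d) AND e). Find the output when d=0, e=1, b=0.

Substituting: (((0 AND 0) NOR 0) AND 1)
= 1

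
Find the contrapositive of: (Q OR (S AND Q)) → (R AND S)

Contrapositive: NOT (R AND S) → NOT (Q OR (S AND Q))
Note: A statement and its contrapositive are logically equivalent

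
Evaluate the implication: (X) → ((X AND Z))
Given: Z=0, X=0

Antecedent (X) = 0; consequent ((X AND Z)) = 0.
0 → 0 = 1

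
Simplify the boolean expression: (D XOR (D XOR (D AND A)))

By XOR self-cancellation ((E XOR v) XOR v = E):
= (D AND A)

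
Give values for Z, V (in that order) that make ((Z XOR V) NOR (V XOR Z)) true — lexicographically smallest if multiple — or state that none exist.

Z=0, V=0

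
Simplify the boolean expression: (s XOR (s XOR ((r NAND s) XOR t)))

By XOR self-cancellation ((E XOR v) XOR v = E):
= ((r NAND s) XOR t)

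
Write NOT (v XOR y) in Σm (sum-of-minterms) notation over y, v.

Σm(0, 3) = (NOT y AND NOT v) OR (y AND v)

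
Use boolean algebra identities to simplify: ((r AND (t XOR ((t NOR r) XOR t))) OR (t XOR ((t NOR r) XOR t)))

By absorption (E OR (E AND v) = E) then XOR self-cancellation ((E XOR v) XOR v = E):
= (t NOR r)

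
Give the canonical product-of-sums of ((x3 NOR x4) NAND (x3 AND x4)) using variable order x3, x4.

ΠM() = TRUE (no maxterms)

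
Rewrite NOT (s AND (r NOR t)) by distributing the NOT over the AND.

NOT s OR NOT (r NOR t)
De Morgan's: NOT(AND of terms) = OR of negations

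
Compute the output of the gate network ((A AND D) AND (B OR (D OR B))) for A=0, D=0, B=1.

Substituting: ((0 AND 0) AND (1 OR (0 OR 1)))
= 0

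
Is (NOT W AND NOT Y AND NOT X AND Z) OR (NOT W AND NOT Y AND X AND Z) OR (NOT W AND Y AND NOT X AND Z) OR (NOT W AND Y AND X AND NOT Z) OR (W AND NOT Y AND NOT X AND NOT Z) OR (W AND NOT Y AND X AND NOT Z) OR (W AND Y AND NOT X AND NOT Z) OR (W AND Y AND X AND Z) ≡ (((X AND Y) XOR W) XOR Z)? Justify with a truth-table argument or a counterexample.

Yes, they are equivalent — the two output columns agree on all 16 assignments:
W | Y | X | Z | Expression 1 | Expression 2
-------------------------------------------
0 | 0 | 0 | 0 | 0 | 0
0 | 0 | 0 | 1 | 1 | 1
0 | 0 | 1 | 0 | 0 | 0
0 | 0 | 1 | 1 | 1 | 1
0 | 1 | 0 | 0 | 0 | 0
0 | 1 | 0 | 1 | 1 | 1
0 | 1 | 1 | 0 | 1 | 1
0 | 1 | 1 | 1 | 0 | 0
1 | 0 | 0 | 0 | 1 | 1
1 | 0 | 0 | 1 | 0 | 0
1 | 0 | 1 | 0 | 1 | 1
1 | 0 | 1 | 1 | 0 | 0
1 | 1 | 0 | 0 | 1 | 1
1 | 1 | 0 | 1 | 0 | 0
1 | 1 | 1 | 0 | 0 | 0
1 | 1 | 1 | 1 | 1 | 1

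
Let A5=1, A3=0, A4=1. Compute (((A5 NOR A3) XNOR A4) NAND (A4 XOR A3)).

Substituting: (((1 NOR 0) XNOR 1) NAND (1 XOR 0))
= 1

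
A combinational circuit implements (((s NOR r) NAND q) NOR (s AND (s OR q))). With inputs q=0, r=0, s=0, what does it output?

Substituting: (((0 NOR 0) NAND 0) NOR (0 AND (0 OR 0)))
= 0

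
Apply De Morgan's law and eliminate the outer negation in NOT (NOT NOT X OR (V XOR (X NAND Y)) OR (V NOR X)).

NOT X AND NOT (V XOR (X NAND Y)) AND NOT (V NOR X)
De Morgan's: NOT(OR of terms) = AND of negations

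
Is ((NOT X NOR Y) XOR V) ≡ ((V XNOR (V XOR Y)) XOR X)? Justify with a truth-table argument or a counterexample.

No. Counterexample: with Y=0, V=0, X=0, Expression 1 = 0 but Expression 2 = 1.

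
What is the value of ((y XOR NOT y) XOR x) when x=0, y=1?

Substituting: ((1 XOR NOT 1) XOR 0)
= 1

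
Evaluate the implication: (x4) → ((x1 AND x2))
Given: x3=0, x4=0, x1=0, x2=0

Antecedent (x4) = 0; consequent ((x1 AND x2)) = 0.
0 → 0 = 1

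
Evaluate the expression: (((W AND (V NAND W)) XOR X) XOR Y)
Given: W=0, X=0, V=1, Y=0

Substituting: (((0 AND (1 NAND 0)) XOR 0) XOR 0)
= 0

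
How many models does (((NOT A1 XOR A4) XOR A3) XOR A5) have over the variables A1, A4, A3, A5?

Satisfying assignments: (0,0,0,0), (0,0,1,1), (0,1,0,1), (0,1,1,0), (1,0,0,1), (1,0,1,0), (1,1,0,0), (1,1,1,1)
Count: 8 out of 16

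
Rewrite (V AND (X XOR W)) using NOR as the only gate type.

((V NOR V) NOR (((((X NOR W) NOR (X NOR W)) NOR ((X NOR W) NOR (X NOR W))) NOR ((((X NOR X) NOR (W NOR W)) NOR ((X NOR X) NOR (W NOR W))) NOR (((X NOR X) NOR (W NOR W)) NOR ((X NOR X) NOR (W NOR W))))) NOR ((((X NOR W) NOR (X NOR W)) NOR ((X NOR W) NOR (X NOR W))) NOR ((((X NOR X) NOR (W NOR W)) NOR ((X NOR X) NOR (W NOR W))) NOR (((X NOR X) NOR (W NOR W)) NOR ((X NOR X) NOR (W NOR W)))))))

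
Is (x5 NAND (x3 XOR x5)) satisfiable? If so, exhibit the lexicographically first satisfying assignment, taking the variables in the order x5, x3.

x5=0, x3=0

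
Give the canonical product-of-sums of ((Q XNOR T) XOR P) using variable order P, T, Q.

ΠM(1, 2, 4, 7) = (P OR T OR NOT Q) AND (P OR NOT T OR Q) AND (NOT P OR T OR Q) AND (NOT P OR NOT T OR NOT Q)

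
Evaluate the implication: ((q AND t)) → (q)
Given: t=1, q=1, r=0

Antecedent ((q AND t)) = 1; consequent (q) = 1.
1 → 1 = 1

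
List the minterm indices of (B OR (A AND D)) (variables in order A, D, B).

Σm(1, 3, 5, 6, 7) = (NOT A AND NOT D AND B) OR (NOT A AND D AND B) OR (A AND NOT D AND B) OR (A AND D AND NOT B) OR (A AND D AND B)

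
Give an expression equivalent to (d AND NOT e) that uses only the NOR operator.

((d NOR d) NOR ((e NOR e) NOR (e NOR e)))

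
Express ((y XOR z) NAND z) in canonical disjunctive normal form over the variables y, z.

(NOT y AND NOT z) OR (y AND NOT z) OR (y AND z)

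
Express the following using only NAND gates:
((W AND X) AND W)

((((W NAND X) NAND (W NAND X)) NAND W) NAND (((W NAND X) NAND (W NAND X)) NAND W))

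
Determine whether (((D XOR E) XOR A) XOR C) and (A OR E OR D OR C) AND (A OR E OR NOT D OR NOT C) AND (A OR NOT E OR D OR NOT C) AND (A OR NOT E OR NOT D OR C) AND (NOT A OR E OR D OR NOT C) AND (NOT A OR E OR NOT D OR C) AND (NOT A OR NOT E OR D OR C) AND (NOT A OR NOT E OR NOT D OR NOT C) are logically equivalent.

Yes, they are equivalent — the two output columns agree on all 16 assignments:
A | E | D | C | Expression 1 | Expression 2
-------------------------------------------
0 | 0 | 0 | 0 | 0 | 0
0 | 0 | 0 | 1 | 1 | 1
0 | 0 | 1 | 0 | 1 | 1
0 | 0 | 1 | 1 | 0 | 0
0 | 1 | 0 | 0 | 1 | 1
0 | 1 | 0 | 1 | 0 | 0
0 | 1 | 1 | 0 | 0 | 0
0 | 1 | 1 | 1 | 1 | 1
1 | 0 | 0 | 0 | 1 | 1
1 | 0 | 0 | 1 | 0 | 0
1 | 0 | 1 | 0 | 0 | 0
1 | 0 | 1 | 1 | 1 | 1
1 | 1 | 0 | 0 | 0 | 0
1 | 1 | 0 | 1 | 1 | 1
1 | 1 | 1 | 0 | 1 | 1
1 | 1 | 1 | 1 | 0 | 0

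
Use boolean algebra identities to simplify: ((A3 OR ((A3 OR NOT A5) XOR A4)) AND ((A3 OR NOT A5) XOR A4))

By absorption (E AND (E OR v) = E):
= ((A3 OR NOT A5) XOR A4)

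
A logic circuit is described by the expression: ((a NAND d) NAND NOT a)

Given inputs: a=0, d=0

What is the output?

Substituting: ((0 NAND 0) NAND NOT 0)
= 0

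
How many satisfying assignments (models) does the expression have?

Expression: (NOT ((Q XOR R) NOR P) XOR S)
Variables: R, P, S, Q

Satisfying assignments: (0,0,0,1), (0,0,1,0), (0,1,0,0), (0,1,0,1), (1,0,0,0), (1,0,1,1), (1,1,0,0), (1,1,0,1)
Count: 8 out of 16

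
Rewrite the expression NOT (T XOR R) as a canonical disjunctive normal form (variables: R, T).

(NOT R AND NOT T) OR (R AND T)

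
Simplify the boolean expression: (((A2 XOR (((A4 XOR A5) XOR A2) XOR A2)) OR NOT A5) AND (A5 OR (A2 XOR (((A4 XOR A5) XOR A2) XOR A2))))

By distribution ((E OR v) AND (E OR NOT v) = E) then XOR self-cancellation ((E XOR v) XOR v = E):
= ((A4 XOR A5) XOR A2)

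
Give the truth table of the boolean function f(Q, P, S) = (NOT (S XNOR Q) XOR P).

Q | P | S | Output
------------------
0 | 0 | 0 | 0
0 | 0 | 1 | 1
0 | 1 | 0 | 1
0 | 1 | 1 | 0
1 | 0 | 0 | 1
1 | 0 | 1 | 0
1 | 1 | 0 | 0
1 | 1 | 1 | 1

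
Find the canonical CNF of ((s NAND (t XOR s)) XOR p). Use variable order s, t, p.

(s OR t OR NOT p) AND (s OR NOT t OR NOT p) AND (NOT s OR t OR p) AND (NOT s OR NOT t OR NOT p)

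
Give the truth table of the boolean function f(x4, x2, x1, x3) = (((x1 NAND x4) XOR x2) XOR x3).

x4 | x2 | x1 | x3 | Output
--------------------------
0 | 0 | 0 | 0 | 1
0 | 0 | 0 | 1 | 0
0 | 0 | 1 | 0 | 1
0 | 0 | 1 | 1 | 0
0 | 1 | 0 | 0 | 0
0 | 1 | 0 | 1 | 1
0 | 1 | 1 | 0 | 0
0 | 1 | 1 | 1 | 1
1 | 0 | 0 | 0 | 1
1 | 0 | 0 | 1 | 0
1 | 0 | 1 | 0 | 0
1 | 0 | 1 | 1 | 1
1 | 1 | 0 | 0 | 0
1 | 1 | 0 | 1 | 1
1 | 1 | 1 | 0 | 1
1 | 1 | 1 | 1 | 0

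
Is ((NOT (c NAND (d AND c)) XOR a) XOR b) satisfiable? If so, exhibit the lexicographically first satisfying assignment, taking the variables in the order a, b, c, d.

a=0, b=0, c=1, d=1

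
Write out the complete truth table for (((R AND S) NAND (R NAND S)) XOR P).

P | R | S | Output
------------------
0 | 0 | 0 | 1
0 | 0 | 1 | 1
0 | 1 | 0 | 1
0 | 1 | 1 | 1
1 | 0 | 0 | 0
1 | 0 | 1 | 0
1 | 1 | 0 | 0
1 | 1 | 1 | 0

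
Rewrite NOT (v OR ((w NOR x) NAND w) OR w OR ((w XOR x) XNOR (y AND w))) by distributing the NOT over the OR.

NOT v AND NOT ((w NOR x) NAND w) AND NOT w AND NOT ((w XOR x) XNOR (y AND w))
De Morgan's: NOT(OR of terms) = AND of negations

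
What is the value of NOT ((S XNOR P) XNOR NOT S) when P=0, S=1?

Substituting: NOT ((1 XNOR 0) XNOR NOT 1)
= 0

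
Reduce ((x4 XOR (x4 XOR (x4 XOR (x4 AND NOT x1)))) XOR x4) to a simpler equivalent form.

By XOR self-cancellation ((E XOR v) XOR v = E) then XOR self-cancellation ((E XOR v) XOR v = E):
= (x4 AND NOT x1)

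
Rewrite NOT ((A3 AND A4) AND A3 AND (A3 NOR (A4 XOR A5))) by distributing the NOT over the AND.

NOT (A3 AND A4) OR NOT A3 OR NOT (A3 NOR (A4 XOR A5))
De Morgan's: NOT(AND of terms) = OR of negations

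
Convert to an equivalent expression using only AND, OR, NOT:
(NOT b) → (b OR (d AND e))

b OR (b OR (d AND e))
(Implication elimination: A → B = NOT A OR B)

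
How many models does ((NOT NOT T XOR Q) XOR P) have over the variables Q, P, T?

Satisfying assignments: (0,0,1), (0,1,0), (1,0,0), (1,1,1)
Count: 4 out of 8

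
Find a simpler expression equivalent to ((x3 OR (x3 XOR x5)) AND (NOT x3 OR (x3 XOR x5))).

By distribution ((E OR v) AND (E OR NOT v) = E):
= (x3 XOR x5)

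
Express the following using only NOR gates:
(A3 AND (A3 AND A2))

((A3 NOR A3) NOR (((A3 NOR A3) NOR (A2 NOR A2)) NOR ((A3 NOR A3) NOR (A2 NOR A2))))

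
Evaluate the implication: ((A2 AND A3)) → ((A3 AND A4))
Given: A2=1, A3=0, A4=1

Antecedent ((A2 AND A3)) = 0; consequent ((A3 AND A4)) = 0.
0 → 0 = 1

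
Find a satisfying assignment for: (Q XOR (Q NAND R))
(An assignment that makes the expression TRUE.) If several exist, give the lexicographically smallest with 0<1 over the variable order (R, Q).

R=0, Q=0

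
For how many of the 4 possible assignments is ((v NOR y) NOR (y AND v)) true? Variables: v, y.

Satisfying assignments: (0,1), (1,0)
Count: 2 out of 4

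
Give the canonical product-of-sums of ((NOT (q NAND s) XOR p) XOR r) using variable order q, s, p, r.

ΠM(0, 3, 4, 7, 8, 11, 13, 14) = (q OR s OR p OR r) AND (q OR s OR NOT p OR NOT r) AND (q OR NOT s OR p OR r) AND (q OR NOT s OR NOT p OR NOT r) AND (NOT q OR s OR p OR r) AND (NOT q OR s OR NOT p OR NOT r) AND (NOT q OR NOT s OR p OR NOT r) AND (NOT q OR NOT s OR NOT p OR r)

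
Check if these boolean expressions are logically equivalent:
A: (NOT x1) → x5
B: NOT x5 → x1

Yes, Contrapositive is always equivalent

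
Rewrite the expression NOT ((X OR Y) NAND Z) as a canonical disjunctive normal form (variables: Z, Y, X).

(Z AND NOT Y AND X) OR (Z AND Y AND NOT X) OR (Z AND Y AND X)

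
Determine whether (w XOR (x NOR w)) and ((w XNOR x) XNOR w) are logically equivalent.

No. Counterexample: with x=0, w=0, Expression 1 = 1 but Expression 2 = 0.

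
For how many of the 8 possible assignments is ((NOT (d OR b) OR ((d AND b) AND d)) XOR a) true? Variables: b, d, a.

Satisfying assignments: (0,0,0), (0,1,1), (1,0,1), (1,1,0)
Count: 4 out of 8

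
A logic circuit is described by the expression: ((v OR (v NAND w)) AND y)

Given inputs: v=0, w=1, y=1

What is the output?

Substituting: ((0 OR (0 NAND 1)) AND 1)
= 1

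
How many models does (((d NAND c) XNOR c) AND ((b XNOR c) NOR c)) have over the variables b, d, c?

No assignment satisfies the expression.
Count: 0 out of 8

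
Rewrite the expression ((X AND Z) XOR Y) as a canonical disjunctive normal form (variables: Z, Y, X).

(NOT Z AND Y AND NOT X) OR (NOT Z AND Y AND X) OR (Z AND NOT Y AND X) OR (Z AND Y AND NOT X)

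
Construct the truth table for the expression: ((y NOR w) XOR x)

x | w | y | Output
------------------
0 | 0 | 0 | 1
0 | 0 | 1 | 0
0 | 1 | 0 | 0
0 | 1 | 1 | 0
1 | 0 | 0 | 0
1 | 0 | 1 | 1
1 | 1 | 0 | 1
1 | 1 | 1 | 1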